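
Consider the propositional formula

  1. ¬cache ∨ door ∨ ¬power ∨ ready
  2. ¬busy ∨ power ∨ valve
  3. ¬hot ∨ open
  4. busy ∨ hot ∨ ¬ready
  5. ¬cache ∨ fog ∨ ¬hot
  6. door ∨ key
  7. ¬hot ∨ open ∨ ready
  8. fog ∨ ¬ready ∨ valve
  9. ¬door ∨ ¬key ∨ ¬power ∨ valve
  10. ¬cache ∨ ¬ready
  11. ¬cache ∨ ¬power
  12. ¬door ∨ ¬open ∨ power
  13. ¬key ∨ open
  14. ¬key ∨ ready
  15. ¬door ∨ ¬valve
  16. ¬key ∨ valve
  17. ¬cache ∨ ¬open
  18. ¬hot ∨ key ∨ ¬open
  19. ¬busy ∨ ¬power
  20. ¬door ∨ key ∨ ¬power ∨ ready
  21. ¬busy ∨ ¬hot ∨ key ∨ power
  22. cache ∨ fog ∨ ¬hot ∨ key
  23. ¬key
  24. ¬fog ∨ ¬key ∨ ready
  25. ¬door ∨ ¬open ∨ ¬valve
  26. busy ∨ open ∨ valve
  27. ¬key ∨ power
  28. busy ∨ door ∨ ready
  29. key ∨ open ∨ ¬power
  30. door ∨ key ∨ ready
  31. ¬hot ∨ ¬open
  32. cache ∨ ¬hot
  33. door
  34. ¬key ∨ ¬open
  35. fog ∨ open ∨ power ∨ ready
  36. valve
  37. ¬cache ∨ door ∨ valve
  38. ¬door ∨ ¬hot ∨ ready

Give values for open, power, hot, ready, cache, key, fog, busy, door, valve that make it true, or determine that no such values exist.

Case door = True:
  (¬door ∨ ¬valve) forces valve = False.
  Clause (valve) is falsified — contradiction.
Case door = False:
  Clause (door) is falsified — contradiction.
Both cases fail, so the formula is unsatisfiable.

Unsatisfiable — no assignment works.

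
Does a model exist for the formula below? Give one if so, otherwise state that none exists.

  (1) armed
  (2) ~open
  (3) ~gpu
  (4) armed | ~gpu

Unit clause (armed) forces armed = True.
Unit clause (~open) forces open = False.
Unit clause (~gpu) forces gpu = False.
Check each clause:
  (armed): armed holds.
  (~open): ~open holds.
  (~gpu): ~gpu holds.
  (armed | ~gpu): armed holds.
All clauses satisfied.

open = False; gpu = False; armed = True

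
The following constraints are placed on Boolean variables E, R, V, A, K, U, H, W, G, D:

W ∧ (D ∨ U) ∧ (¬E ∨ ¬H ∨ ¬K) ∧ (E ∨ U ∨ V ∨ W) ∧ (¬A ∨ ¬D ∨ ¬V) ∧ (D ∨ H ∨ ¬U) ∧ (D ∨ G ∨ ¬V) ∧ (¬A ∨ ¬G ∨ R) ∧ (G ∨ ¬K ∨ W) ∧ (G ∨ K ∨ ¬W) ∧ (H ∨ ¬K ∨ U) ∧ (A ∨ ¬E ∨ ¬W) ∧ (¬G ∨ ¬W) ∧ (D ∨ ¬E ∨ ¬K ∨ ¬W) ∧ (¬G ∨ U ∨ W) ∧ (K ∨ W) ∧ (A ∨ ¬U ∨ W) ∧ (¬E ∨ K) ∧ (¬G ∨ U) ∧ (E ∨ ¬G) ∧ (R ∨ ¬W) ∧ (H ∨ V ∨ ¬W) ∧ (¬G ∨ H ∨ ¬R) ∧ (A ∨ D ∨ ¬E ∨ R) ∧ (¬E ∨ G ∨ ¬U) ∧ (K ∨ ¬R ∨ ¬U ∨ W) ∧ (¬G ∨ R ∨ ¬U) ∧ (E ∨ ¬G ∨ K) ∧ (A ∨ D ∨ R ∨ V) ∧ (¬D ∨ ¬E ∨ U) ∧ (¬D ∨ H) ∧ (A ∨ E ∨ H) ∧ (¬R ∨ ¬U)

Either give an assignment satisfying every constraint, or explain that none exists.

E = False, R = True, V = True, A = False, K = True, U = False, H = True, W = True, G = False, D = True

Unit clause (W) forces W = True.
In (¬G ∨ ¬W) only ¬G is left, so G = False.
In (R ∨ ¬W) only R is left, so R = True.
In (¬R ∨ ¬U) only ¬U is left, so U = False.
In (D ∨ U) only D is left, so D = True.
In (G ∨ K ∨ ¬W) only K is left, so K = True.
In (H ∨ ¬K ∨ U) only H is left, so H = True.
In (¬D ∨ ¬E ∨ U) only ¬E is left, so E = False.
Set V = True.
  then (¬A ∨ ¬D ∨ ¬V) forces A = False.
All clauses satisfied.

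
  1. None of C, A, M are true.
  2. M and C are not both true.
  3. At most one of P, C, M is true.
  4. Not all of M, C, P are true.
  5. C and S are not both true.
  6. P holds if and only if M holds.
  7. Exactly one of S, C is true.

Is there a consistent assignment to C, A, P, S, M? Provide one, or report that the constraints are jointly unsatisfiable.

C = False; A = False; P = False; S = True; M = False

  (1) {C, A, M}: 0 true — none ✓
  (2) M=F, C=F — not both ✓
  (3) {P, C, M}: 0 true — at most one ✓
  (4) {M, C, P}: 0/3 true — not all ✓
  (5) C=F, S=T — not both ✓
  (6) P=F, M=F — same ✓
  (7) {S, C}: 1 true — exactly one ✓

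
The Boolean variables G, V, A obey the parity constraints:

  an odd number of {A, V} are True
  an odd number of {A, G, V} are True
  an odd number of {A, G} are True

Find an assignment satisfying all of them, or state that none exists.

G = False, V = False, A = True

{A, V}: 1 true → odd ✓
{A, G, V}: 1 true → odd ✓
{A, G}: 1 true → odd ✓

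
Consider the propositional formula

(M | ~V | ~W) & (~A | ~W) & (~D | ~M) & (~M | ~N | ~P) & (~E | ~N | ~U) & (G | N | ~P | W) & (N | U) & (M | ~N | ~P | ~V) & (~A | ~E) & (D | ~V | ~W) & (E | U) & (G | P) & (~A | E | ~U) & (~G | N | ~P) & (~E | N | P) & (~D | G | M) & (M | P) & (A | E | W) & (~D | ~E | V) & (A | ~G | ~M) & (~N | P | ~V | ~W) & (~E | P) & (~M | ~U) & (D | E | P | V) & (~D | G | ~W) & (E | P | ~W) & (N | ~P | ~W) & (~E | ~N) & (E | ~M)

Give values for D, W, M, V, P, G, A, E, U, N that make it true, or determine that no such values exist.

D = False, W = True, M = False, V = False, P = True, G = False, A = False, E = False, U = True, N = True

Set D = False.
Set W = True.
  then (~A | ~W) forces A = False.
  then (D | ~V | ~W) forces V = False.
Try M = True:
  (A | ~G | ~M) forces G = False.
  (G | P) forces P = True.
  (~M | ~N | ~P) forces N = False.
  clause (N | ~P | ~W) is falsified — backtrack.
So M = False.
  then (M | P) forces P = True.
  then (N | ~P | ~W) forces N = True.
  then (~E | ~N) forces E = False.
  then (E | U) forces U = True.
Set G = False.
All clauses satisfied.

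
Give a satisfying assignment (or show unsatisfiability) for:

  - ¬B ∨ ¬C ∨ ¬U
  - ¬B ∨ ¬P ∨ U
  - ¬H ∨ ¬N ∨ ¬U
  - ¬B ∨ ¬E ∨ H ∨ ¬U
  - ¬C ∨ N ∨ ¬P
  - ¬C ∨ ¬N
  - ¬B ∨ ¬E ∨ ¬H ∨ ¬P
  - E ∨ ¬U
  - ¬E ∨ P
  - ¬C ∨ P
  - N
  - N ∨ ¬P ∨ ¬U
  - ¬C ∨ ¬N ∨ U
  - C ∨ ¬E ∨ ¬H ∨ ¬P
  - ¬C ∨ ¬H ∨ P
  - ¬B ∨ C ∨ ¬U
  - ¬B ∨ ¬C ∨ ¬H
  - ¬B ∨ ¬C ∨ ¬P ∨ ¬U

C = False; E = False; B = False; P = False; N = True; U = False; H = True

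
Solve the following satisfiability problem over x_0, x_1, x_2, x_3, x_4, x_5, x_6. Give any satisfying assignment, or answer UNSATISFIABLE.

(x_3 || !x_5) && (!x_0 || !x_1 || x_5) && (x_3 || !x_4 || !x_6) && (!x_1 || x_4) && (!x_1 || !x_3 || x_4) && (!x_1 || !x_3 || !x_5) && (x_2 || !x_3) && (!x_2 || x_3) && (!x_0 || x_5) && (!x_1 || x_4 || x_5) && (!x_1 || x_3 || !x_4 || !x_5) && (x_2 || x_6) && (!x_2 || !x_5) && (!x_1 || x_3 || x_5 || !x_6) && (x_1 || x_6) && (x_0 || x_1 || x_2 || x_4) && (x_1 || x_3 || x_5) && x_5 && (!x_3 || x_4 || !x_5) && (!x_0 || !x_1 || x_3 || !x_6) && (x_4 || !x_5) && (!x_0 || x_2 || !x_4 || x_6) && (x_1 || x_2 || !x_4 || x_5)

Case x_3 = True:
  (x_2 || !x_3) forces x_2 = True.
  (!x_2 || !x_5) forces x_5 = False.
  Clause (x_5) is falsified — contradiction.
Case x_3 = False:
  (x_3 || !x_5) forces x_5 = False.
  Clause (x_5) is falsified — contradiction.
Both cases fail, so the formula is unsatisfiable.

Unsatisfiable — no assignment works.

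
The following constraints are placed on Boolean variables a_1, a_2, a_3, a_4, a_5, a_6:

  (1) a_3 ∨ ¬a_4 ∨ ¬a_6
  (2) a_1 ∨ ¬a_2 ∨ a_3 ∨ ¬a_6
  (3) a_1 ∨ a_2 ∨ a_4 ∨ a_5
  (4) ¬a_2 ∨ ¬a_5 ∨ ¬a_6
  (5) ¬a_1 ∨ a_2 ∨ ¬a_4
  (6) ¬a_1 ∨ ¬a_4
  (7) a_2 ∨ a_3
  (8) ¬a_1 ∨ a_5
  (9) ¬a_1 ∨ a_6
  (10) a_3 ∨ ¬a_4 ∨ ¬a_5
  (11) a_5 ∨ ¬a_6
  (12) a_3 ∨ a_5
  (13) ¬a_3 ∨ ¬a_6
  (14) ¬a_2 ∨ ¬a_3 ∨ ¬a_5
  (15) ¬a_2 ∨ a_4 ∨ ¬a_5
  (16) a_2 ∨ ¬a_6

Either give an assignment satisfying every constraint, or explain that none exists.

a_1 = False, a_2 = True, a_3 = True, a_4 = False, a_5 = False, a_6 = False

Set a_1 = False.
Set a_2 = True.
Try a_3 = False:
  (a_1 ∨ ¬a_2 ∨ a_3 ∨ ¬a_6) forces a_6 = False.
  (a_3 ∨ a_5) forces a_5 = True.
  (a_3 ∨ ¬a_4 ∨ ¬a_5) forces a_4 = False.
  clause (¬a_2 ∨ a_4 ∨ ¬a_5) is falsified — backtrack.
So a_3 = True.
  then (¬a_3 ∨ ¬a_6) forces a_6 = False.
  then (¬a_2 ∨ ¬a_3 ∨ ¬a_5) forces a_5 = False.
Set a_4 = False.
All clauses satisfied.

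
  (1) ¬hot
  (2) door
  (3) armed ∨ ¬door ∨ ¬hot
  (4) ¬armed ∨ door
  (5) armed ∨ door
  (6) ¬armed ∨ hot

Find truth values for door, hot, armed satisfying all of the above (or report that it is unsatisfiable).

Unit clause (¬hot) forces hot = False.
Unit clause (door) forces door = True.
In (¬armed ∨ hot) only ¬armed is left, so armed = False.
All clauses satisfied.

door = True, hot = False, armed = False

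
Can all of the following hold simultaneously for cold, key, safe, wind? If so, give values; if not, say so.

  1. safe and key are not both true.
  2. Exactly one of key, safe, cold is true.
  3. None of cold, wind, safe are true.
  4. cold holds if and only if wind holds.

cold = False, key = True, safe = False, wind = False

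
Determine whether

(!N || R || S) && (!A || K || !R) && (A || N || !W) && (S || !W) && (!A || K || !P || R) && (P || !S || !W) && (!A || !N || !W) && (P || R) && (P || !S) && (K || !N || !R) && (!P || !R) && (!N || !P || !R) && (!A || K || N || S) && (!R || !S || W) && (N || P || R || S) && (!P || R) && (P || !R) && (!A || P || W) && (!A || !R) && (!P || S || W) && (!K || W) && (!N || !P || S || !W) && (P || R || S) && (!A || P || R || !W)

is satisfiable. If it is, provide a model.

Case R = True:
  (!P || !R) forces P = False.
  Clause (P || !R) is falsified — contradiction.
Case R = False:
  (P || R) forces P = True.
  Clause (!P || R) is falsified — contradiction.
Both cases fail, so the formula is unsatisfiable.

No satisfying assignment exists.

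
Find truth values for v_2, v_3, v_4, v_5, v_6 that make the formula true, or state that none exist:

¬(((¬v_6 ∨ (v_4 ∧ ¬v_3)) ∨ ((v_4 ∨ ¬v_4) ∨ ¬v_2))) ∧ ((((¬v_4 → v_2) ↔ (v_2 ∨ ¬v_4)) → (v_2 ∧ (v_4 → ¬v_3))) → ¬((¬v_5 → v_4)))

The conjunct ¬(((¬v_6 ∨ (v_4 ∧ ¬v_3)) ∨ ((v_4 ∨ ¬v_4) ∨ ¬v_2))) is unsatisfiable on its own:
  v_4 = True: this becomes ¬(((¬v_6 ∨ ¬v_3) ∨ True)) = False.
  v_4 = False: this becomes ¬((¬v_6 ∨ True)) = False.
So the whole conjunction is unsatisfiable.

Unsatisfiable — no assignment works.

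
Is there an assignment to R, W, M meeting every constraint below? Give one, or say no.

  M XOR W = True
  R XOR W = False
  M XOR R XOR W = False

R: True, W: True, M: False

M XOR W = F XOR T = True ✓
R XOR W = T XOR T = False ✓
M XOR R XOR W = F XOR T XOR T = False ✓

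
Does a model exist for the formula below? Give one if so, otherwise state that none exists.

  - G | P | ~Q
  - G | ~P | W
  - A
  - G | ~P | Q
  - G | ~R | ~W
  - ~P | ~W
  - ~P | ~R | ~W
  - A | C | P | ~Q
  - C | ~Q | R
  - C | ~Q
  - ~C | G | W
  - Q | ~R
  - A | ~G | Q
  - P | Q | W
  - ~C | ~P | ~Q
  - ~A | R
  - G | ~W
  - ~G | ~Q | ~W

Q: True, W: False, A: True, G: True, C: True, R: True, P: False

Unit clause (A) forces A = True.
In (~A | R) only R is left, so R = True.
In (Q | ~R) only Q is left, so Q = True.
In (C | ~Q) only C is left, so C = True.
In (~C | ~P | ~Q) only ~P is left, so P = False.
In (G | P | ~Q) only G is left, so G = True.
In (~G | ~Q | ~W) only ~W is left, so W = False.
All clauses satisfied.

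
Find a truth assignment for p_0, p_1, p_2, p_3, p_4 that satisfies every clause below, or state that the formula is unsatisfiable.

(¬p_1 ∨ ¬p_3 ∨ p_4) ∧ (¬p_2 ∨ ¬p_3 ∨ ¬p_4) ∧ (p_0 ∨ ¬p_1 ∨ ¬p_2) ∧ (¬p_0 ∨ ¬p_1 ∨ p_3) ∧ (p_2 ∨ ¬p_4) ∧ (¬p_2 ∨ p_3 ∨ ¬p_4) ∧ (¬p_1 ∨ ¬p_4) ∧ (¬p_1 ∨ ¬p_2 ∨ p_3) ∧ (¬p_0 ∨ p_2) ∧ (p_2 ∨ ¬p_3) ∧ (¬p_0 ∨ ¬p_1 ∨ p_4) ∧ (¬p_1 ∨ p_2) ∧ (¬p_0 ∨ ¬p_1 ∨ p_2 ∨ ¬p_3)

p_0=F, p_1=F, p_2=T, p_3=T, p_4=F

Set p_0 = False.
Set p_1 = False.
Set p_2 = True.
Set p_3 = True.
  then (¬p_2 ∨ ¬p_3 ∨ ¬p_4) forces p_4 = False.
All clauses satisfied.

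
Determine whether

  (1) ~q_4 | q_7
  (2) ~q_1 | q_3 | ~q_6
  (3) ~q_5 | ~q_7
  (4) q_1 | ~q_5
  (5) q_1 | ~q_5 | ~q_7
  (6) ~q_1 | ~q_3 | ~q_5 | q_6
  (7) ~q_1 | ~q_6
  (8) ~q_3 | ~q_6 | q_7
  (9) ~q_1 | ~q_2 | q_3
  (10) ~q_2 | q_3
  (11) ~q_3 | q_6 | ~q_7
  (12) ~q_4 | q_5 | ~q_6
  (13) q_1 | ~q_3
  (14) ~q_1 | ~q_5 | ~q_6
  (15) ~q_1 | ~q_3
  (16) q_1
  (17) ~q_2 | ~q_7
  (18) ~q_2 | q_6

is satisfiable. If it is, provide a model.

Unit clause (q_1) forces q_1 = True.
In (~q_1 | ~q_6) only ~q_6 is left, so q_6 = False.
In (~q_1 | ~q_3) only ~q_3 is left, so q_3 = False.
In (~q_2 | q_6) only ~q_2 is left, so q_2 = False.
Set q_4 = False.
Set q_5 = True.
  then (~q_5 | ~q_7) forces q_7 = False.
All clauses satisfied.

q_1 = True, q_2 = False, q_3 = False, q_4 = False, q_5 = True, q_6 = False, q_7 = False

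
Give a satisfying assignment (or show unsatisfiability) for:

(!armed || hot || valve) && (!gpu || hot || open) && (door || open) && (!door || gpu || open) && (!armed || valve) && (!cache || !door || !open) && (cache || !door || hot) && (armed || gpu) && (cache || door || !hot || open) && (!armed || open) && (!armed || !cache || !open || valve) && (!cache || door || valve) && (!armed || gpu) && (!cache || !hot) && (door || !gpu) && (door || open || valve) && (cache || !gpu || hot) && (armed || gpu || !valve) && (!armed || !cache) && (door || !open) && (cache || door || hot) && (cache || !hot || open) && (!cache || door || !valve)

Set valve = False.
  then (!armed || valve) forces armed = False.
  then (armed || gpu) forces gpu = True.
  then (door || !gpu) forces door = True.
Try hot = False:
  (!gpu || hot || open) forces open = True.
  (!cache || !door || !open) forces cache = False.
  clause (cache || !door || hot) is falsified — backtrack.
So hot = True.
  then (!cache || !hot) forces cache = False.
  then (cache || !hot || open) forces open = True.
All clauses satisfied.

valve = False, armed = False, gpu = True, hot = True, cache = False, open = True, door = True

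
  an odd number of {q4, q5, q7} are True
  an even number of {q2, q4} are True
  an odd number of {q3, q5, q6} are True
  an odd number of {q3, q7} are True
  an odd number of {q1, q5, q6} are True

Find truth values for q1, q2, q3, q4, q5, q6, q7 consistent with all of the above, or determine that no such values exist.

q1: True, q2: False, q3: True, q4: False, q5: True, q6: True, q7: False

{q4, q5, q7}: 1 true → odd ✓
{q2, q4}: 0 true → even ✓
{q3, q5, q6}: 3 true → odd ✓
{q3, q7}: 1 true → odd ✓
{q1, q5, q6}: 3 true → odd ✓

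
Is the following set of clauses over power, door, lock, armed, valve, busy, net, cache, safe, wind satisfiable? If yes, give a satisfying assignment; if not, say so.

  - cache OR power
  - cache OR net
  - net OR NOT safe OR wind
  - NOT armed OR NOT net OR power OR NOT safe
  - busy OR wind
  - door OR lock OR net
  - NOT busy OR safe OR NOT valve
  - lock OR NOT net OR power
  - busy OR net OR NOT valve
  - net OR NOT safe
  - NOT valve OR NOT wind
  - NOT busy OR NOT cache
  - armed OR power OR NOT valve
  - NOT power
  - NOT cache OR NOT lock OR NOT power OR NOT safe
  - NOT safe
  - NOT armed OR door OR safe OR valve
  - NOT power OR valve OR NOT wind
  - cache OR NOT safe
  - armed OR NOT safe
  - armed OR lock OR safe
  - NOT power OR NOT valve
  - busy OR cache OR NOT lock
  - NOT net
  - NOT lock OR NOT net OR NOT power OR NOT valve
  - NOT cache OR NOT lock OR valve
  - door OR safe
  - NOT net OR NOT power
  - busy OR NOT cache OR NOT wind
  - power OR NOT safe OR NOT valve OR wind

Case power = True:
  Clause (NOT power) is falsified — contradiction.
Case power = False:
  (cache OR power) forces cache = True.
  (NOT busy OR NOT cache) forces busy = False.
  (busy OR wind) forces wind = True.
  Clause (busy OR NOT cache OR NOT wind) is falsified — contradiction.
Both cases fail, so the formula is unsatisfiable.

The formula is unsatisfiable.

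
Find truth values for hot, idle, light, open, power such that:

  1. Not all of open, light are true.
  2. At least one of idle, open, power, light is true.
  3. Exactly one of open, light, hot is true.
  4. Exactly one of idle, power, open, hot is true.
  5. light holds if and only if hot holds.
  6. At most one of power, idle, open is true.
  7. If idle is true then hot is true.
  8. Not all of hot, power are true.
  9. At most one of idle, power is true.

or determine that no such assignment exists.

hot=F, idle=F, light=F, open=T, power=F

  (1) {open, light}: 1/2 true — not all ✓
  (2) {idle, open, power, light}: 1 true — at least one ✓
  (3) {open, light, hot}: 1 true — exactly one ✓
  (4) {idle, power, open, hot}: 1 true — exactly one ✓
  (5) light=F, hot=F — same ✓
  (6) {power, idle, open}: 1 true — at most one ✓
  (7) idle=F ⇒ hot: vacuous ✓
  (8) {hot, power}: 0/2 true — not all ✓
  (9) {idle, power}: 0 true — at most one ✓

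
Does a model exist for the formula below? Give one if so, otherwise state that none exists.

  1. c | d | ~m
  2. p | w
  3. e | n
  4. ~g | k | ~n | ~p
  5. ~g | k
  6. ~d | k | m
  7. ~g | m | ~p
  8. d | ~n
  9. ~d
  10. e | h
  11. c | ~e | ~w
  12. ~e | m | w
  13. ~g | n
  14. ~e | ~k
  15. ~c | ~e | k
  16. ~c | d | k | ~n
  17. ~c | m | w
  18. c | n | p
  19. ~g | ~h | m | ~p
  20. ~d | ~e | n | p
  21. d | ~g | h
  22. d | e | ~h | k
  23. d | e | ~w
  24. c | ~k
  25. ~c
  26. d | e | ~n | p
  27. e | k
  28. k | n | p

Case c = True:
  Clause (~c) is falsified — contradiction.
Case c = False:
  (~d) forces d = False.
  (c | d | ~m) forces m = False.
  (d | ~n) forces n = False.
  (e | n) forces e = True.
  (c | ~e | ~w) forces w = False.
  Clause (~e | m | w) is falsified — contradiction.
Both cases fail, so the formula is unsatisfiable.

UNSATISFIABLE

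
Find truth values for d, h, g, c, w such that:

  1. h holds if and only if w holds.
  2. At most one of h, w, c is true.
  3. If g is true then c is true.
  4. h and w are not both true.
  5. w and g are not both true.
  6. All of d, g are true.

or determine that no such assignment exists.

d = True; h = False; g = True; c = True; w = False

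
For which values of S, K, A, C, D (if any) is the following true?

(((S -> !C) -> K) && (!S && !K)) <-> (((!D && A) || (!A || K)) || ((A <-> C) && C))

S=T; K=F; A=T; C=F; D=T

  (((S -> !C) -> K) && (!S && !K)) <-> (((!D && A) || (!A || K)) || ((A <-> C) && C)) = True
    ((S -> !C) -> K) && (!S && !K) = False
      (S -> !C) -> K = False
        S -> !C = True
          !C = True
      !S && !K = False
        !S = False
        !K = True
    ((!D && A) || (!A || K)) || ((A <-> C) && C) = False
      (!D && A) || (!A || K) = False
        !D && A = False
          !D = False
        !A || K = False
          !A = False
      (A <-> C) && C = False
        A <-> C = False
The formula evaluates to True.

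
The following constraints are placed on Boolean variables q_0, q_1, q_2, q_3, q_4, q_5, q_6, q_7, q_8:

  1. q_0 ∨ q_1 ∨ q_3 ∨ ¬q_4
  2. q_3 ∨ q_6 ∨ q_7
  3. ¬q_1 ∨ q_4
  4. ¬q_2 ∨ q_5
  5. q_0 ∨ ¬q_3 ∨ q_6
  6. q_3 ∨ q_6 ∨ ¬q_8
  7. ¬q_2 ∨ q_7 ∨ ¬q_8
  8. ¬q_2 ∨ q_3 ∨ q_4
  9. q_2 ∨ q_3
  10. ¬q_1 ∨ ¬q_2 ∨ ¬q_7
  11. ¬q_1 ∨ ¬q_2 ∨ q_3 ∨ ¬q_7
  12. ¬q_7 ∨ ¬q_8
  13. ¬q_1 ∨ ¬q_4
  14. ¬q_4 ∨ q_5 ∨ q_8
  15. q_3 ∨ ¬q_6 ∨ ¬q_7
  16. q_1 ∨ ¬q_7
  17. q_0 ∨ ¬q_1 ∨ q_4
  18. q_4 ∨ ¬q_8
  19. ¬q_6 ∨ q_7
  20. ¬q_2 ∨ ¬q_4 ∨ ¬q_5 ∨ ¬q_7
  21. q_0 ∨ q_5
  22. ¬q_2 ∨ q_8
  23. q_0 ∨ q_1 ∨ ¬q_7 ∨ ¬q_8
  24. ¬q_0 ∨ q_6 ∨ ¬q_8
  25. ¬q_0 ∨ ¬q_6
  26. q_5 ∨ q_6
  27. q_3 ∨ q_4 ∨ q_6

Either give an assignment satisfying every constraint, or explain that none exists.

Set q_0 = True.
  then (¬q_0 ∨ ¬q_6) forces q_6 = False.
  then (q_5 ∨ q_6) forces q_5 = True.
  then (¬q_0 ∨ q_6 ∨ ¬q_8) forces q_8 = False.
  then (¬q_2 ∨ q_8) forces q_2 = False.
  then (q_2 ∨ q_3) forces q_3 = True.
Try q_1 = True:
  (¬q_1 ∨ q_4) forces q_4 = True.
  clause (¬q_1 ∨ ¬q_4) is falsified — backtrack.
So q_1 = False.
  then (q_1 ∨ ¬q_7) forces q_7 = False.
Set q_4 = True.
All clauses satisfied.

q_0: True, q_1: False, q_2: False, q_3: True, q_4: True, q_5: True, q_6: False, q_7: False, q_8: False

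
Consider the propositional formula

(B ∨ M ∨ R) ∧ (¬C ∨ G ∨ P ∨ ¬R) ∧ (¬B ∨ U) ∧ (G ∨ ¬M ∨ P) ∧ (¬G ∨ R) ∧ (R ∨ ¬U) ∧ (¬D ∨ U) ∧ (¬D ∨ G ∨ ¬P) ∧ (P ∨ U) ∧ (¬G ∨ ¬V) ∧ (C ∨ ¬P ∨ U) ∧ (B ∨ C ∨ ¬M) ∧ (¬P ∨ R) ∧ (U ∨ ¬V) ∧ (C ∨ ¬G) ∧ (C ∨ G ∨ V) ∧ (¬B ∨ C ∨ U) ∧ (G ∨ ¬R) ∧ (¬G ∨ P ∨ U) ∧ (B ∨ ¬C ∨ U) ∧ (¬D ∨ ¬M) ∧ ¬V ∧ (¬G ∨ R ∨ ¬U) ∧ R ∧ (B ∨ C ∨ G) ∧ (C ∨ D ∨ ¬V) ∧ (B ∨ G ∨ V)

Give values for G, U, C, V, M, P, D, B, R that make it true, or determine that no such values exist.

Unit clause (¬V) forces V = False.
Unit clause (R) forces R = True.
In (G ∨ ¬R) only G is left, so G = True.
In (C ∨ ¬G) only C is left, so C = True.
Try U = False:
  (¬B ∨ U) forces B = False.
  clause (B ∨ ¬C ∨ U) is falsified — backtrack.
So U = True.
Set M = False.
Set P = False.
Set D = False.
Set B = True.
All clauses satisfied.

G = True, U = True, C = True, V = False, M = False, P = False, D = False, B = True, R = True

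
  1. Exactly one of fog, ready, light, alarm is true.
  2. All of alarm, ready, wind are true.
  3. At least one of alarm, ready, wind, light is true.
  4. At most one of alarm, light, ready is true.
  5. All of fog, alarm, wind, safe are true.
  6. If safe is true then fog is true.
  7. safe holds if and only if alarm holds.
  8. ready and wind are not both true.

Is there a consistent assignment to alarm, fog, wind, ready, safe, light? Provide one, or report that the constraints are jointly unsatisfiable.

Unsatisfiable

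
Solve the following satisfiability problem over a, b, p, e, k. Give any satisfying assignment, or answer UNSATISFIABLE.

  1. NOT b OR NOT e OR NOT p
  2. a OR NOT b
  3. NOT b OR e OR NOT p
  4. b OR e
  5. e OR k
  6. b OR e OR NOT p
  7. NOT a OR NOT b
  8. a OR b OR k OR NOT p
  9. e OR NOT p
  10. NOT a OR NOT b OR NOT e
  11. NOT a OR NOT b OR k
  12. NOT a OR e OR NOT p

a = True, b = False, p = True, e = True, k = False

Set a = True.
  then (NOT a OR NOT b) forces b = False.
  then (b OR e) forces e = True.
Set p = True.
Set k = False.
All clauses satisfied.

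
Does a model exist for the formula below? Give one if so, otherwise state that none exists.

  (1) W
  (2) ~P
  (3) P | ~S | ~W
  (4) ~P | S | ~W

Unit clause (W) forces W = True.
Unit clause (~P) forces P = False.
In (P | ~S | ~W) only ~S is left, so S = False.
Check each clause:
  (W): W holds.
  (~P): ~P holds.
  (P | ~S | ~W): ~S holds.
  (~P | S | ~W): ~P holds.
All clauses satisfied.

P = False, S = False, W = True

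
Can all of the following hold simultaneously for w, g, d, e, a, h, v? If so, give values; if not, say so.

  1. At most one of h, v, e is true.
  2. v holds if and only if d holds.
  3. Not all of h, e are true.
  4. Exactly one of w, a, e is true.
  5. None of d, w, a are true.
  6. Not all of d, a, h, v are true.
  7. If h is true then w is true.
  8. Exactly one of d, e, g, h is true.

w: False, g: False, d: False, e: True, a: False, h: False, v: False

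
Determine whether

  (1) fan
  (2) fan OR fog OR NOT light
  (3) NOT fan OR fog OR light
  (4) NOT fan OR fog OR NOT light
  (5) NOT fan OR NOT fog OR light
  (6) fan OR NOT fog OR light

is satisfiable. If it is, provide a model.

Unit clause (fan) forces fan = True.
Try fog = False:
  (NOT fan OR fog OR light) forces light = True.
  clause (NOT fan OR fog OR NOT light) is falsified — backtrack.
So fog = True.
  then (NOT fan OR NOT fog OR light) forces light = True.
Check each clause:
  (fan): fan holds.
  (fan OR fog OR NOT light): fan holds.
  (NOT fan OR fog OR light): fog holds.
  (NOT fan OR fog OR NOT light): fog holds.
  (NOT fan OR NOT fog OR light): light holds.
  (fan OR NOT fog OR light): fan holds.
All clauses satisfied.

fog=T; fan=T; light=T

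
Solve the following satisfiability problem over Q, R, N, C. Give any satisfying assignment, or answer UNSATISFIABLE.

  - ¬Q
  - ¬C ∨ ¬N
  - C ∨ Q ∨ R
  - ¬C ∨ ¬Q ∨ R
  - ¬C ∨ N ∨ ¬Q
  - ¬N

Unit clause (¬Q) forces Q = False.
Unit clause (¬N) forces N = False.
Set R = True.
Set C = False.
All clauses satisfied.

Q=F, R=T, N=F, C=F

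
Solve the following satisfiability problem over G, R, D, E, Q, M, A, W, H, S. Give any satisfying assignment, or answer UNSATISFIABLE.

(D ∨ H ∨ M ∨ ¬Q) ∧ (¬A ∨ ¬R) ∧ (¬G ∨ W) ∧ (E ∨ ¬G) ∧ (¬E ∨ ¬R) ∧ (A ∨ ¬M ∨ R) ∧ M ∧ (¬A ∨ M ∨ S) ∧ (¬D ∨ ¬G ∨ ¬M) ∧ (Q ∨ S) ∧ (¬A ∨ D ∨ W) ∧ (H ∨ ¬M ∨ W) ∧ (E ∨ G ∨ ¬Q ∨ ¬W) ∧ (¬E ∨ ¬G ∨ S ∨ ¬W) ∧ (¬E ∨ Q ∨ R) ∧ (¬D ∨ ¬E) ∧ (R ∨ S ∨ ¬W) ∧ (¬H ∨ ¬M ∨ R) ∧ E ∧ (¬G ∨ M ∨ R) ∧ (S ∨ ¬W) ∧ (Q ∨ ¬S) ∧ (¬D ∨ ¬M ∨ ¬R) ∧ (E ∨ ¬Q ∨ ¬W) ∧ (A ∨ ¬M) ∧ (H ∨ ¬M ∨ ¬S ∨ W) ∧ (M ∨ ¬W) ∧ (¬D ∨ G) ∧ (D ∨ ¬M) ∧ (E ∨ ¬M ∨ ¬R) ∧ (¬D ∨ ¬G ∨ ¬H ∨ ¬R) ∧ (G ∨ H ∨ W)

Case D = True:
  (M) forces M = True.
  (¬D ∨ ¬G ∨ ¬M) forces G = False.
  Clause (¬D ∨ G) is falsified — contradiction.
Case D = False:
  (M) forces M = True.
  Clause (D ∨ ¬M) is falsified — contradiction.
Both cases fail, so the formula is unsatisfiable.

UNSATISFIABLE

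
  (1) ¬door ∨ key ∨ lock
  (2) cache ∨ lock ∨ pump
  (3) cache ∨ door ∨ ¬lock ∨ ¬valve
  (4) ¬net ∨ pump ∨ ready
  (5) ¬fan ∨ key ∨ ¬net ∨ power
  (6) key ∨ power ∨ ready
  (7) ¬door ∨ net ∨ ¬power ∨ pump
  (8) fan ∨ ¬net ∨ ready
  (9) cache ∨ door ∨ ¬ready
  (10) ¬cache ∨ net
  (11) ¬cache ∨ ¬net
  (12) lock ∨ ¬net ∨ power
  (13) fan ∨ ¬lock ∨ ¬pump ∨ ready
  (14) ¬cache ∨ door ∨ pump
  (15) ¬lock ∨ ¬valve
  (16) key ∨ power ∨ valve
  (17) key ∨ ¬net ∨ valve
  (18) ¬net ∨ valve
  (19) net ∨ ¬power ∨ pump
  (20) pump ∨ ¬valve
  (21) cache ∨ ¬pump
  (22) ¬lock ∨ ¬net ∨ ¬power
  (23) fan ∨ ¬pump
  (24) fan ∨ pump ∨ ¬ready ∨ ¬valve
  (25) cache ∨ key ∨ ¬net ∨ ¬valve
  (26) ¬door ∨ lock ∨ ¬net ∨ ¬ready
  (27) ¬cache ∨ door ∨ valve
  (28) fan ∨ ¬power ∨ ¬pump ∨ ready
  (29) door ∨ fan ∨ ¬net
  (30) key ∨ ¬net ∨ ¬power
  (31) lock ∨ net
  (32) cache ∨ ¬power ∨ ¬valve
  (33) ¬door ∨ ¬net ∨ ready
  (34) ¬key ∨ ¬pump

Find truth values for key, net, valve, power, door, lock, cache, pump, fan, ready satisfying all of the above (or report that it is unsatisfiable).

Set key = True.
  then (¬key ∨ ¬pump) forces pump = False.
  then (pump ∨ ¬valve) forces valve = False.
  then (¬net ∨ valve) forces net = False.
  then (net ∨ ¬power ∨ pump) forces power = False.
  then (lock ∨ net) forces lock = True.
  then (¬cache ∨ net) forces cache = False.
Set door = True.
Set fan = False.
Set ready = False.
All clauses satisfied.

key = True, net = False, valve = False, power = False, door = True, lock = True, cache = False, pump = False, fan = False, ready = False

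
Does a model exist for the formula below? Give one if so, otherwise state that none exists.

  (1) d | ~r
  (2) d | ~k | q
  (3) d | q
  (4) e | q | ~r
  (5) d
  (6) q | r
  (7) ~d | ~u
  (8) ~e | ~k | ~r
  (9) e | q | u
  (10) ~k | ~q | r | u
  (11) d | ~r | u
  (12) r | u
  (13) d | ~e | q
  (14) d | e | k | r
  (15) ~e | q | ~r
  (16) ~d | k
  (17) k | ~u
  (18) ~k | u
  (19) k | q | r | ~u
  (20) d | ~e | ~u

The formula is unsatisfiable.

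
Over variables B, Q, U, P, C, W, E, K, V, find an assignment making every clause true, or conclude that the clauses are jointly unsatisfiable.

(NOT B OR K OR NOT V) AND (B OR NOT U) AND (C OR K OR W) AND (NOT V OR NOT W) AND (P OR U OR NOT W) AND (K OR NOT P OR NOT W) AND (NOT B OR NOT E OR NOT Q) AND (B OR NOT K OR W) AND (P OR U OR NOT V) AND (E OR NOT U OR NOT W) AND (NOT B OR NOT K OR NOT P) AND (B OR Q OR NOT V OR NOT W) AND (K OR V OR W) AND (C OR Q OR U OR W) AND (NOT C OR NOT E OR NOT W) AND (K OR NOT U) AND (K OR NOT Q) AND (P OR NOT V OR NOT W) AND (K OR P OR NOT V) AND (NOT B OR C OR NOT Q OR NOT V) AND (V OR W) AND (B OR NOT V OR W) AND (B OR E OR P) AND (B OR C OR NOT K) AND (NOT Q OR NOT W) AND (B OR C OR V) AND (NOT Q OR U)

B=T, Q=F, U=T, P=F, C=F, W=T, E=T, K=T, V=F

Set B = True.
Set Q = False.
Set U = True.
  then (K OR NOT U) forces K = True.
  then (NOT B OR NOT K OR NOT P) forces P = False.
Set C = False.
Set W = True.
  then (NOT V OR NOT W) forces V = False.
  then (E OR NOT U OR NOT W) forces E = True.
All clauses satisfied.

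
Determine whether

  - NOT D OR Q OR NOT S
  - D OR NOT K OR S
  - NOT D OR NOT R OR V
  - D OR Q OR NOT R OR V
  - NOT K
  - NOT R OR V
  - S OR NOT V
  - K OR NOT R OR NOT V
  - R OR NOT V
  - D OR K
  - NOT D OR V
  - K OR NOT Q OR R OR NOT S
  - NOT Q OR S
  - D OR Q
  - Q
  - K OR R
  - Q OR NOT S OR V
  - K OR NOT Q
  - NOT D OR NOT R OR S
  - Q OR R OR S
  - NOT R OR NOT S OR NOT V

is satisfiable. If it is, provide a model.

UNSATISFIABLE

Case Q = True:
  (NOT K) forces K = False.
  Clause (K OR NOT Q) is falsified — contradiction.
Case Q = False:
  Clause (Q) is falsified — contradiction.
Both cases fail, so the formula is unsatisfiable.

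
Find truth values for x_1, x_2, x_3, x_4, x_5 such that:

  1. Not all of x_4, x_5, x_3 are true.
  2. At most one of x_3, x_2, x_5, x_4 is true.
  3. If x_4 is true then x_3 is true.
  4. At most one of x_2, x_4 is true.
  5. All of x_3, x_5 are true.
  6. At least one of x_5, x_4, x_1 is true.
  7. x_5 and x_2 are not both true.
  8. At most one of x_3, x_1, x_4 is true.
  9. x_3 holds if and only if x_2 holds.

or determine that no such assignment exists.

Case x_3 = True:
  (2) with x_3=T forces x_2 = False.
  Constraint (9) is violated (x_3=T, x_2=F) — contradiction.
Case x_3 = False:
  Constraint (5) is violated (x_3=F) — contradiction.
Both cases fail — unsatisfiable.

The formula is unsatisfiable.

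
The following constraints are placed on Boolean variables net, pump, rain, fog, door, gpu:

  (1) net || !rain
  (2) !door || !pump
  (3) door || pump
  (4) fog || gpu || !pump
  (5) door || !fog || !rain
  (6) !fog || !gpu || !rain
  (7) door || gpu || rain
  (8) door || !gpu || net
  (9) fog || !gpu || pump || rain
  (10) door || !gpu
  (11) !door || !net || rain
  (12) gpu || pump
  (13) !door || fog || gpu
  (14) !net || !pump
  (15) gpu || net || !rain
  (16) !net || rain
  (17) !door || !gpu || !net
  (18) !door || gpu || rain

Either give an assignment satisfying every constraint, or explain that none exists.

net=F, pump=F, rain=F, fog=T, door=T, gpu=T

Set net = False.
  then (net || !rain) forces rain = False.
Try pump = True:
  (!door || !pump) forces door = False.
  (door || gpu || rain) forces gpu = True.
  clause (door || !gpu || net) is falsified — backtrack.
So pump = False.
  then (door || pump) forces door = True.
  then (gpu || pump) forces gpu = True.
  then (fog || !gpu || pump || rain) forces fog = True.
All clauses satisfied.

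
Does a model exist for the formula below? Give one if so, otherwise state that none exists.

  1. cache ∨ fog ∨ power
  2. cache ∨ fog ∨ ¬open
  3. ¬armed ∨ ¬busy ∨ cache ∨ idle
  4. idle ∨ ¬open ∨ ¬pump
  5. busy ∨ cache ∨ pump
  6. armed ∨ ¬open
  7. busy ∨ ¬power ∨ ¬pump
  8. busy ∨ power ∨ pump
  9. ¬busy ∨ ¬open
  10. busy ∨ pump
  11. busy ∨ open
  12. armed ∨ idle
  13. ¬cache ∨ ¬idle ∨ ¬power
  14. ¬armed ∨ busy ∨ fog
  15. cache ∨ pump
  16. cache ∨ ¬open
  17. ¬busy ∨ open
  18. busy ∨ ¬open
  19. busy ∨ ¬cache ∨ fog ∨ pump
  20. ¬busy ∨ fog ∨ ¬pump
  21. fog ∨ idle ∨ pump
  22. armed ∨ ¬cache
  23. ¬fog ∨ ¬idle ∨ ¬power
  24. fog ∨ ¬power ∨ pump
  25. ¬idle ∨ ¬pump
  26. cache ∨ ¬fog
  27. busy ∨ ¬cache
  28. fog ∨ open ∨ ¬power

Case open = True:
  (armed ∨ ¬open) forces armed = True.
  (¬busy ∨ ¬open) forces busy = False.
  Clause (busy ∨ ¬open) is falsified — contradiction.
Case open = False:
  (busy ∨ open) forces busy = True.
  Clause (¬busy ∨ open) is falsified — contradiction.
Both cases fail, so the formula is unsatisfiable.

UNSATISFIABLE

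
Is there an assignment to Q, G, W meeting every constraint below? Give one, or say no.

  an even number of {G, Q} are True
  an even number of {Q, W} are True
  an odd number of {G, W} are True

Adding constraints 1, 2, 3 mod 2: every variable appears an even number of times on the left, so the left side is 0.
But the right sides sum to 1 (mod 2). 0 ≠ 1 — the system is inconsistent.

No satisfying assignment exists.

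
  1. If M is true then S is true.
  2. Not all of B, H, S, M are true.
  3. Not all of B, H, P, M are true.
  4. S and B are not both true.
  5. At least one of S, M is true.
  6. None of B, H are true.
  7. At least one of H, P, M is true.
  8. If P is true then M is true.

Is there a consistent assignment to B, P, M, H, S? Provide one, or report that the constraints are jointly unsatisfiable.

B = False, P = True, M = True, H = False, S = True

  (1) M=T ⇒ S: T ✓
  (2) {B, H, S, M}: 2/4 true — not all ✓
  (3) {B, H, P, M}: 2/4 true — not all ✓
  (4) S=T, B=F — not both ✓
  (5) {S, M}: 2 true — at least one ✓
  (6) {B, H}: 0 true — none ✓
  (7) {H, P, M}: 2 true — at least one ✓
  (8) P=T ⇒ M: T ✓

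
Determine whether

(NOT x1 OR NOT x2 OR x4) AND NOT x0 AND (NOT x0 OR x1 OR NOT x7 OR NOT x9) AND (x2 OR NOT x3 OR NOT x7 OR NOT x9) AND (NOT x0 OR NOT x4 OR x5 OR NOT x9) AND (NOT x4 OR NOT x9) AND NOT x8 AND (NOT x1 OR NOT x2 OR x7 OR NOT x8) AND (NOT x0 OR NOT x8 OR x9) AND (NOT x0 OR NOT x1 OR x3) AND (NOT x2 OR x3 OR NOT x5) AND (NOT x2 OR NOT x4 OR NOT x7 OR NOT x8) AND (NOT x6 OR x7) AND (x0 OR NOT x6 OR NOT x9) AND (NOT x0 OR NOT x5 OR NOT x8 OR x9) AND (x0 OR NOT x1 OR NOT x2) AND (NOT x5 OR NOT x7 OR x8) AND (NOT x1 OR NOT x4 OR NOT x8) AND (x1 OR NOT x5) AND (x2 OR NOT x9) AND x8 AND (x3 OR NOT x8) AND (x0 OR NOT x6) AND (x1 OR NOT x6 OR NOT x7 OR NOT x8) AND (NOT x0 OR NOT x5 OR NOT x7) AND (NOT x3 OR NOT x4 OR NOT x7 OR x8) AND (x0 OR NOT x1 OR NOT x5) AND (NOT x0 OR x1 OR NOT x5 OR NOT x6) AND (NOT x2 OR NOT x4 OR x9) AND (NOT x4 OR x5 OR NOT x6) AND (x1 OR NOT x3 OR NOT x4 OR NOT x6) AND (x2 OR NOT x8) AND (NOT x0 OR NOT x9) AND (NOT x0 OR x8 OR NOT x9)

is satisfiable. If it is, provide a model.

Case x8 = True:
  Clause (NOT x8) is falsified — contradiction.
Case x8 = False:
  Clause (x8) is falsified — contradiction.
Both cases fail, so the formula is unsatisfiable.

Unsatisfiable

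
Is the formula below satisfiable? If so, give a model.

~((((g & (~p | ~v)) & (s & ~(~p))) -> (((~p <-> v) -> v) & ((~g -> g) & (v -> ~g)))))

v: False; g: True; p: True; s: True

  ~((((g & (~p | ~v)) & (s & ~(~p))) -> (((~p <-> v) -> v) & ((~g -> g) & (v -> ~g))))) = True
    ((g & (~p | ~v)) & (s & ~(~p))) -> (((~p <-> v) -> v) & ((~g -> g) & (v -> ~g))) = False
      (g & (~p | ~v)) & (s & ~(~p)) = True
        g & (~p | ~v) = True
          ~p | ~v = True
            ~p = False
            ~v = True
        s & ~(~p) = True
          ~(~p) = True
            ~p = False
      ((~p <-> v) -> v) & ((~g -> g) & (v -> ~g)) = False
        (~p <-> v) -> v = False
          ~p <-> v = True
            ~p = False
        (~g -> g) & (v -> ~g) = True
          ~g -> g = True
            ~g = False
          v -> ~g = True
            ~g = False
The formula evaluates to True.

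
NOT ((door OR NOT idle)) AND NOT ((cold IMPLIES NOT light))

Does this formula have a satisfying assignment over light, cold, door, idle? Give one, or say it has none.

light: True, cold: True, door: False, idle: True

  NOT ((door OR NOT idle)) = True
    door OR NOT idle = False
      NOT idle = False
  NOT ((cold IMPLIES NOT light)) = True
    cold IMPLIES NOT light = False
      NOT light = False
Both conjuncts True, so the formula holds.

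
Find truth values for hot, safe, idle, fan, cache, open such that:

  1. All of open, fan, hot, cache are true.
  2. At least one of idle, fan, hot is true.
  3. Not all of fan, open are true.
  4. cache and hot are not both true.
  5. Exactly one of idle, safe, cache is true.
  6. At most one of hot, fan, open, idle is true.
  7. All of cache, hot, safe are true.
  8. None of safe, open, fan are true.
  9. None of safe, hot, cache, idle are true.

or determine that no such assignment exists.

Case hot = True:
  Constraint (9) is violated (hot=T) — contradiction.
Case hot = False:
  Constraint (1) is violated (hot=F) — contradiction.
Both cases fail — unsatisfiable.

The formula is unsatisfiable.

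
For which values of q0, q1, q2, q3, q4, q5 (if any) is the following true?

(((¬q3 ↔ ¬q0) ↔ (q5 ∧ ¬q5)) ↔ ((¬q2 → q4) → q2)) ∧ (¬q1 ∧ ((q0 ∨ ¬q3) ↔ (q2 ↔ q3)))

q0: True, q1: False, q2: False, q3: False, q4: False, q5: False

  ((¬q3 ↔ ¬q0) ↔ (q5 ∧ ¬q5)) ↔ ((¬q2 → q4) → q2) = True
    (¬q3 ↔ ¬q0) ↔ (q5 ∧ ¬q5) = True
      ¬q3 ↔ ¬q0 = False
        ¬q3 = True
        ¬q0 = False
      q5 ∧ ¬q5 = False
        ¬q5 = True
    (¬q2 → q4) → q2 = True
      ¬q2 → q4 = False
        ¬q2 = True
  ¬q1 ∧ ((q0 ∨ ¬q3) ↔ (q2 ↔ q3)) = True
    ¬q1 = True
    (q0 ∨ ¬q3) ↔ (q2 ↔ q3) = True
      q0 ∨ ¬q3 = True
        ¬q3 = True
      q2 ↔ q3 = True
Both conjuncts True, so the formula holds.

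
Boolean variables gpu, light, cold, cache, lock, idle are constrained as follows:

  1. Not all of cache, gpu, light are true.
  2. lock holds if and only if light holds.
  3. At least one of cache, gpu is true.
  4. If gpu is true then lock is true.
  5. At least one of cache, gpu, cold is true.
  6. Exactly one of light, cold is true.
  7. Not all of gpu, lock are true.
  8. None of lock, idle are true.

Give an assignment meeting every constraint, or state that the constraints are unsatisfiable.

gpu: False; light: False; cold: True; cache: True; lock: False; idle: False

  (1) {cache, gpu, light}: 1/3 true — not all ✓
  (2) lock=F, light=F — same ✓
  (3) {cache, gpu}: 1 true — at least one ✓
  (4) gpu=F ⇒ lock: vacuous ✓
  (5) {cache, gpu, cold}: 2 true — at least one ✓
  (6) {light, cold}: 1 true — exactly one ✓
  (7) {gpu, lock}: 0/2 true — not all ✓
  (8) {lock, idle}: 0 true — none ✓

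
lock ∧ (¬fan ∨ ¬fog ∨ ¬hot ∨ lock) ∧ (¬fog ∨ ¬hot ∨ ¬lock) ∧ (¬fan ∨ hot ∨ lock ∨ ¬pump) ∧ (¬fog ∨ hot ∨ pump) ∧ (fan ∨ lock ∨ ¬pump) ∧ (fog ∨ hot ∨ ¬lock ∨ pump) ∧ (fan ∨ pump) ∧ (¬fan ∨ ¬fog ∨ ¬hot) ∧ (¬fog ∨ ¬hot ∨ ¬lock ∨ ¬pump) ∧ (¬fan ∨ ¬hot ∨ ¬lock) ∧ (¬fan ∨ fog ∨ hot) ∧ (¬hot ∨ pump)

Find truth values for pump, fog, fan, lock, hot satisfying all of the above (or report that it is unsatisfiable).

Unit clause (lock) forces lock = True.
Set pump = True.
Set fog = True.
  then (¬fog ∨ ¬hot ∨ ¬lock) forces hot = False.
Set fan = True.
All clauses satisfied.

pump = True, fog = True, fan = True, lock = True, hot = False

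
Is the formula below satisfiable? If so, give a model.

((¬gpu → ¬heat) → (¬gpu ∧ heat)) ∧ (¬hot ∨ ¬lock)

hot: False, lock: True, gpu: False, heat: True

  (¬gpu → ¬heat) → (¬gpu ∧ heat) = True
    ¬gpu → ¬heat = False
      ¬gpu = True
      ¬heat = False
    ¬gpu ∧ heat = True
      ¬gpu = True
  ¬hot ∨ ¬lock = True
    ¬hot = True
    ¬lock = False
Both conjuncts True, so the formula holds.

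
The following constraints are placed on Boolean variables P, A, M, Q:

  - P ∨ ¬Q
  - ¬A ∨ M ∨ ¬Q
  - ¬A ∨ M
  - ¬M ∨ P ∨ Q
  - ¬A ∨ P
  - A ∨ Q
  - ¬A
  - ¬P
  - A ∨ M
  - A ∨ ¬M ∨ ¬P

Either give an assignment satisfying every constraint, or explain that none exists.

Case A = True:
  Clause (¬A) is falsified — contradiction.
Case A = False:
  (A ∨ Q) forces Q = True.
  (P ∨ ¬Q) forces P = True.
  Clause (¬P) is falsified — contradiction.
Both cases fail, so the formula is unsatisfiable.

No satisfying assignment exists.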